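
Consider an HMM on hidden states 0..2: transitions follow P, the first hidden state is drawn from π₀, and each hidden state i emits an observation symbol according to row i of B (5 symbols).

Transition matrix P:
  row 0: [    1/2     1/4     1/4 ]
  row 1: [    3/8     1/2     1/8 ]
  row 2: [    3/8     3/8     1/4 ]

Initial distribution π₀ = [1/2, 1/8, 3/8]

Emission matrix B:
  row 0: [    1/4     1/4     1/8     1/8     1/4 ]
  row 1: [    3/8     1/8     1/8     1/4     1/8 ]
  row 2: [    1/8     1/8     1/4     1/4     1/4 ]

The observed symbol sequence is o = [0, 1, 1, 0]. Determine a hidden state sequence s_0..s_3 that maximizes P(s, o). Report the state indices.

path = [0, 0, 0, 0]

t=0: δ = [1.250e-01, 4.688e-02, 4.688e-02]  (obs o_0=0)
t=1: δ = [1.562e-02, 3.906e-03, 3.906e-03]  ψ = [0, 0, 0]  (obs o_1=1)
t=2: δ = [1.953e-03, 4.883e-04, 4.883e-04]  ψ = [0, 0, 0]  (obs o_2=1)
t=3: δ = [2.441e-04, 1.831e-04, 6.104e-05]  ψ = [0, 0, 0]  (obs o_3=0)
backtrack: best end state = 0; path = [0, 0, 0, 0]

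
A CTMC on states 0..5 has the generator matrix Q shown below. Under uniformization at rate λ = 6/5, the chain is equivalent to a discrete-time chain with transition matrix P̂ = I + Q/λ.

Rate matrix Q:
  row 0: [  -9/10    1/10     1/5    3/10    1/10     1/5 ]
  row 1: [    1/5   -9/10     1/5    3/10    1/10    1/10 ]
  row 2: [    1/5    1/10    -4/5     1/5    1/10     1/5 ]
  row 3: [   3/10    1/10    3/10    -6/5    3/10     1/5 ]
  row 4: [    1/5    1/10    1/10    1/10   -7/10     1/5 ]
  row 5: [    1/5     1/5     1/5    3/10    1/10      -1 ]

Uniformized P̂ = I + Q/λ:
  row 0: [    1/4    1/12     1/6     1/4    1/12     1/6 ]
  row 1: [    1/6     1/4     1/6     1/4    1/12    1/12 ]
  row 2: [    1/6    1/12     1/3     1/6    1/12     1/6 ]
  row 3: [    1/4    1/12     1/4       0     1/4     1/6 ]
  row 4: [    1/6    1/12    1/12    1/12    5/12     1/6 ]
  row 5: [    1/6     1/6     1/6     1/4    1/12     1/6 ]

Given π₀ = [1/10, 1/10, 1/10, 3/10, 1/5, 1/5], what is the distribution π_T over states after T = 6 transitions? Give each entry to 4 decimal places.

t=0: π = [0.1000, 0.1000, 0.1000, 0.3000, 0.2000, 0.2000]
t=1: π = [0.2000, 0.1167, 0.1917, 0.1333, 0.2000, 0.1583]
t=2: π = [0.1944, 0.1160, 0.1931, 0.1674, 0.1722, 0.1569]
t=3: π = [0.1968, 0.1157, 0.1984, 0.1634, 0.1686, 0.1570]
t=4: π = [0.1967, 0.1157, 0.1993, 0.1645, 0.1668, 0.1570]
t=5: π = [0.1968, 0.1157, 0.1997, 0.1645, 0.1663, 0.1570]
t=6: π = [0.1968, 0.1157, 0.1998, 0.1645, 0.1662, 0.1570]

π = [0.1968, 0.1157, 0.1998, 0.1645, 0.1662, 0.1570]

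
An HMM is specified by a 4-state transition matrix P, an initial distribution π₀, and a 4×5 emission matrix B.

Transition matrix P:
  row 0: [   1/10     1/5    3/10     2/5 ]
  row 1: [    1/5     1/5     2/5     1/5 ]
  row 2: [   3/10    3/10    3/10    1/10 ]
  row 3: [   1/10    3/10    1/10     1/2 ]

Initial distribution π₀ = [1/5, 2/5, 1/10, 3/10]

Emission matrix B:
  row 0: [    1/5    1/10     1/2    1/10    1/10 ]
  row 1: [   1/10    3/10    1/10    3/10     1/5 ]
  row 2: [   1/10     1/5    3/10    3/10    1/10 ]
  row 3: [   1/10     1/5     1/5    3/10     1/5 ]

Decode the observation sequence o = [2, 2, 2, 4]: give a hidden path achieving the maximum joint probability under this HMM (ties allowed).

t=0: δ = [1.000e-01, 4.000e-02, 3.000e-02, 6.000e-02]  (obs o_0=2)
t=1: δ = [5.000e-03, 2.000e-03, 9.000e-03, 8.000e-03]  ψ = [0, 0, 0, 0]  (obs o_1=2)
t=2: δ = [1.350e-03, 2.700e-04, 8.100e-04, 8.000e-04]  ψ = [2, 2, 2, 3]  (obs o_2=2)
t=3: δ = [2.430e-05, 5.400e-05, 4.050e-05, 1.080e-04]  ψ = [2, 0, 0, 0]  (obs o_3=4)
backtrack: best end state = 3; path = [0, 2, 0, 3]

path = [0, 2, 0, 3]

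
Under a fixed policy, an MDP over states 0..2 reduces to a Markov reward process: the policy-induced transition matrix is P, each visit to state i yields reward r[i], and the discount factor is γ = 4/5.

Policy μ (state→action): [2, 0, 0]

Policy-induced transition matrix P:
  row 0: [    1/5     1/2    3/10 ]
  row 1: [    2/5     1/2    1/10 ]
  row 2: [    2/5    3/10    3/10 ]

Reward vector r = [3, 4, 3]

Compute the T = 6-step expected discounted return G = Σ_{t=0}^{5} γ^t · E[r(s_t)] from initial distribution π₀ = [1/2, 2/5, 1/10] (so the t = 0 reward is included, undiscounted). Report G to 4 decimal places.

t=0: π = [0.5000, 0.4000, 0.1000], E[r] = 3.4000, γ^t·E[r] = 3.400000, running G = 3.400000
t=1: π = [0.3000, 0.4800, 0.2200], E[r] = 3.4800, γ^t·E[r] = 2.784000, running G = 6.184000
t=2: π = [0.3400, 0.4560, 0.2040], E[r] = 3.4560, γ^t·E[r] = 2.211840, running G = 8.395840
t=3: π = [0.3320, 0.4592, 0.2088], E[r] = 3.4592, γ^t·E[r] = 1.771110, running G = 10.166950
t=4: π = [0.3336, 0.4582, 0.2082], E[r] = 3.4582, γ^t·E[r] = 1.416495, running G = 11.583446
t=5: π = [0.3333, 0.4584, 0.2084], E[r] = 3.4584, γ^t·E[r] = 1.133238, running G = 12.716684

G = 12.7167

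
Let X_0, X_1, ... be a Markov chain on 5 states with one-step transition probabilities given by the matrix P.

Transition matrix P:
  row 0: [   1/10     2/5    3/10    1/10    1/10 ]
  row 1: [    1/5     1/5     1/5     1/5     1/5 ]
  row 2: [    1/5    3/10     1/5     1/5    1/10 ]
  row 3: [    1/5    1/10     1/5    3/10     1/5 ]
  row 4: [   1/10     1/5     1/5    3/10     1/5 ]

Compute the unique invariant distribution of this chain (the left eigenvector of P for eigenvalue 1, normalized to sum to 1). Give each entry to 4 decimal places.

Balance equations π_j = Σ_i π_i·P[i][j]:
  π_0 = 1/10·π_0 + 1/5·π_1 + 1/5·π_2 + 1/5·π_3 + 1/10·π_4
  π_1 = 2/5·π_0 + 1/5·π_1 + 3/10·π_2 + 1/10·π_3 + 1/5·π_4
  π_2 = 3/10·π_0 + 1/5·π_1 + 1/5·π_2 + 1/5·π_3 + 1/5·π_4
  π_3 = 1/10·π_0 + 1/5·π_1 + 1/5·π_2 + 3/10·π_3 + 3/10·π_4
  normalize: π_0 + π_1 + π_2 + π_3 + π_4 = 1
Solving the linear system gives exactly π = [182/1089, 761/3267, 236/1089, 724/3267, 16/99].

π = [0.1671, 0.2329, 0.2167, 0.2216, 0.1616]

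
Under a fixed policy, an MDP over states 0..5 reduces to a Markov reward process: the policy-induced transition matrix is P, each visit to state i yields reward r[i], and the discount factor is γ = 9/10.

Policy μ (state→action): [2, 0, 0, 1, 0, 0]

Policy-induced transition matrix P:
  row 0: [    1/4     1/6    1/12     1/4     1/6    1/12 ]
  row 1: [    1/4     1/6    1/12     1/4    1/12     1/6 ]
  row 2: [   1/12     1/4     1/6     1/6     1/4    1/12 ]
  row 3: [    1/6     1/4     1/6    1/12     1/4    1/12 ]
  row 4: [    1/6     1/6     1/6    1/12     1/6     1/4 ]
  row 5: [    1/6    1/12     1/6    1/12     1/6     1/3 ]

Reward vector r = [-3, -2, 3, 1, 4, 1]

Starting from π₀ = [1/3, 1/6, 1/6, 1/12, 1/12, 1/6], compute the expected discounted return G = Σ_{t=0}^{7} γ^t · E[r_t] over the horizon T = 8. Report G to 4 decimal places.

t=0: π = [0.3333, 0.1667, 0.1667, 0.0833, 0.0833, 0.1667], E[r] = -0.2500, γ^t·E[r] = -0.250000, running G = -0.250000
t=1: π = [0.1944, 0.1736, 0.1250, 0.1806, 0.1736, 0.1528], E[r] = 0.4722, γ^t·E[r] = 0.425000, running G = 0.175000
t=2: π = [0.1869, 0.1794, 0.1360, 0.1551, 0.1777, 0.1649], E[r] = 0.5191, γ^t·E[r] = 0.420469, running G = 0.595469
t=3: π = [0.1859, 0.1772, 0.1361, 0.1557, 0.1760, 0.1691], E[r] = 0.5252, γ^t·E[r] = 0.382887, running G = 0.978355
t=4: π = [0.1856, 0.1769, 0.1364, 0.1552, 0.1762, 0.1697], E[r] = 0.5285, γ^t·E[r] = 0.346758, running G = 1.325113
t=5: π = [0.1855, 0.1768, 0.1365, 0.1551, 0.1762, 0.1699], E[r] = 0.5291, γ^t·E[r] = 0.312432, running G = 1.637545
t=6: π = [0.1855, 0.1768, 0.1365, 0.1551, 0.1762, 0.1699], E[r] = 0.5293, γ^t·E[r] = 0.281266, running G = 1.918811
t=7: π = [0.1855, 0.1768, 0.1365, 0.1551, 0.1762, 0.1699], E[r] = 0.5293, γ^t·E[r] = 0.253155, running G = 2.171966

G = 2.1720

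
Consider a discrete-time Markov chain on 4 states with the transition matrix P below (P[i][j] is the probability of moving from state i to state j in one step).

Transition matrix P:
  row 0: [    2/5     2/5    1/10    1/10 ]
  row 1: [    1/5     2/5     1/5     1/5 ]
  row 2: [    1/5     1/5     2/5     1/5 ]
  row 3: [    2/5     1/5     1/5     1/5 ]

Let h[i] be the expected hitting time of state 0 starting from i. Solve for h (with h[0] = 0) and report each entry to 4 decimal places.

First-step conditioning: h[0] = 0; for i ≠ 0, h[i] = 1 + Σ_k P[i][k]·h[k].
  h[1] = 1 + 2/5·h[1] + 1/5·h[2] + 1/5·h[3]
  h[2] = 1 + 1/5·h[1] + 2/5·h[2] + 1/5·h[3]
  h[3] = 1 + 1/5·h[1] + 1/5·h[2] + 1/5·h[3]
Solving the 3×3 linear system over states ≠ 0 gives exactly h = [0, 25/6, 25/6, 10/3] (h[0] = 0 is the target).

h = [0.0000, 4.1667, 4.1667, 3.3333]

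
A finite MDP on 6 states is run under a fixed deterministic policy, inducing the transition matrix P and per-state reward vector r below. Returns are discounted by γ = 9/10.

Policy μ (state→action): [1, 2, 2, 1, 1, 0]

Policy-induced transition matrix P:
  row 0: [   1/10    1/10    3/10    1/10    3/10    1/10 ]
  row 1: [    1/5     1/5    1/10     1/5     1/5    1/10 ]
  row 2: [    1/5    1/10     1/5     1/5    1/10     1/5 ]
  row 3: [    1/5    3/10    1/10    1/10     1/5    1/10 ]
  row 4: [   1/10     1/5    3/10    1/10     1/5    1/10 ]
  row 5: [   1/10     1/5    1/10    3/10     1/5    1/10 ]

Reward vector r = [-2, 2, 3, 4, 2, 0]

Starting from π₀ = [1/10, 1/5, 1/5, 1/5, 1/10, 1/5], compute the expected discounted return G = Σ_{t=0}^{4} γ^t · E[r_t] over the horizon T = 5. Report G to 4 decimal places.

G = 6.9202

t=0: π = [0.1000, 0.2000, 0.2000, 0.2000, 0.1000, 0.2000], E[r] = 1.8000, γ^t·E[r] = 1.800000, running G = 1.800000
t=1: π = [0.1600, 0.1900, 0.1600, 0.1800, 0.1900, 0.1200], E[r] = 1.6400, γ^t·E[r] = 1.476000, running G = 3.276000
t=2: π = [0.1530, 0.1860, 0.1860, 0.1590, 0.2000, 0.1160], E[r] = 1.6600, γ^t·E[r] = 1.344600, running G = 4.620600
t=3: π = [0.1531, 0.1820, 0.1892, 0.1604, 0.1967, 0.1186], E[r] = 1.6604, γ^t·E[r] = 1.210432, running G = 5.831032
t=4: π = [0.1532, 0.1818, 0.1889, 0.1608, 0.1964, 0.1189], E[r] = 1.6601, γ^t·E[r] = 1.089178, running G = 6.920210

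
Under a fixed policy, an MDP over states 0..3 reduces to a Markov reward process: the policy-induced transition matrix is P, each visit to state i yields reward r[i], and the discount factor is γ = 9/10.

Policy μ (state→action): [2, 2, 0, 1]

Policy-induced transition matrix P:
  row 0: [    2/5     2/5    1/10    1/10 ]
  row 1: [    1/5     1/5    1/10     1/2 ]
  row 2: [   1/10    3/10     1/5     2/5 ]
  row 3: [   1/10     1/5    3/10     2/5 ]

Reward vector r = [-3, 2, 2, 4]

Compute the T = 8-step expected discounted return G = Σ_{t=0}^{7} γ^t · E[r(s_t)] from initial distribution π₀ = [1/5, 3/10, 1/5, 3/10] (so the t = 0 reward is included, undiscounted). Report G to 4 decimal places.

G = 10.1928

t=0: π = [0.2000, 0.3000, 0.2000, 0.3000], E[r] = 1.6000, γ^t·E[r] = 1.600000, running G = 1.600000
t=1: π = [0.1900, 0.2600, 0.1800, 0.3700], E[r] = 1.7900, γ^t·E[r] = 1.611000, running G = 3.211000
t=2: π = [0.1830, 0.2560, 0.1920, 0.3690], E[r] = 1.8230, γ^t·E[r] = 1.476630, running G = 4.687630
t=3: π = [0.1805, 0.2558, 0.1930, 0.3707], E[r] = 1.8389, γ^t·E[r] = 1.340558, running G = 6.028188
t=4: π = [0.1797, 0.2554, 0.1934, 0.3714], E[r] = 1.8442, γ^t·E[r] = 1.209986, running G = 7.238174
t=5: π = [0.1795, 0.2553, 0.1936, 0.3716], E[r] = 1.8459, γ^t·E[r] = 1.090013, running G = 8.328188
t=6: π = [0.1794, 0.2553, 0.1937, 0.3717], E[r] = 1.8465, γ^t·E[r] = 0.981332, running G = 9.309519
t=7: π = [0.1793, 0.2552, 0.1937, 0.3717], E[r] = 1.8468, γ^t·E[r] = 0.883296, running G = 10.192816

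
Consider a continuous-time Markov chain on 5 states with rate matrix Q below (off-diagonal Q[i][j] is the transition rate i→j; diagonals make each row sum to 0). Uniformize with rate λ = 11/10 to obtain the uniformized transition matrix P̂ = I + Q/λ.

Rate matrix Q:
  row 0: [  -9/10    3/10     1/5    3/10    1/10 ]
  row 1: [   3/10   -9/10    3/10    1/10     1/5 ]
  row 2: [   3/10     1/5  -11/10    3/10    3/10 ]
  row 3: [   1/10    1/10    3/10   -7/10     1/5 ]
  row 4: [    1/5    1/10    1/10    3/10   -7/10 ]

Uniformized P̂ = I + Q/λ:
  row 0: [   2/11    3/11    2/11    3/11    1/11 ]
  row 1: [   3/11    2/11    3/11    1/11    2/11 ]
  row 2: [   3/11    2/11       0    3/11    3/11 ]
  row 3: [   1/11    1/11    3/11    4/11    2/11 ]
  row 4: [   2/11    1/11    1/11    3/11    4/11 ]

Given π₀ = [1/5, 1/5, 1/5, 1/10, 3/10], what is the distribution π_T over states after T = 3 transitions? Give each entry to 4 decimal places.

t=0: π = [0.2000, 0.2000, 0.2000, 0.1000, 0.3000]
t=1: π = [0.2091, 0.1636, 0.1455, 0.2455, 0.2364]
t=2: π = [0.1876, 0.1570, 0.1711, 0.2653, 0.2190]
t=3: π = [0.1875, 0.1548, 0.1692, 0.2683, 0.2201]

π = [0.1875, 0.1548, 0.1692, 0.2683, 0.2201]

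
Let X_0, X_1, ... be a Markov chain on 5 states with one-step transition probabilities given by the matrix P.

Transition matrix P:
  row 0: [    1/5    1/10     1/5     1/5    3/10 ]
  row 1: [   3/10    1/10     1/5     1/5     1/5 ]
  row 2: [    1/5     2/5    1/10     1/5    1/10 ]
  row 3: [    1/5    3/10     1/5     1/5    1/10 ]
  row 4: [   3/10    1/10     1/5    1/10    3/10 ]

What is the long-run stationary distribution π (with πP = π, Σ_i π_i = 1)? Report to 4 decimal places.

Balance equations π_j = Σ_i π_i·P[i][j]:
  π_0 = 1/5·π_0 + 3/10·π_1 + 1/5·π_2 + 1/5·π_3 + 3/10·π_4
  π_1 = 1/10·π_0 + 1/10·π_1 + 2/5·π_2 + 3/10·π_3 + 1/10·π_4
  π_2 = 1/5·π_0 + 1/5·π_1 + 1/10·π_2 + 1/5·π_3 + 1/5·π_4
  π_3 = 1/5·π_0 + 1/5·π_1 + 1/5·π_2 + 1/5·π_3 + 1/10·π_4
  normalize: π_0 + π_1 + π_2 + π_3 + π_4 = 1
Solving the linear system gives exactly π = [2581/10758, 1024/5379, 2/11, 1927/10758, 1123/5379].

π = [0.2399, 0.1904, 0.1818, 0.1791, 0.2088]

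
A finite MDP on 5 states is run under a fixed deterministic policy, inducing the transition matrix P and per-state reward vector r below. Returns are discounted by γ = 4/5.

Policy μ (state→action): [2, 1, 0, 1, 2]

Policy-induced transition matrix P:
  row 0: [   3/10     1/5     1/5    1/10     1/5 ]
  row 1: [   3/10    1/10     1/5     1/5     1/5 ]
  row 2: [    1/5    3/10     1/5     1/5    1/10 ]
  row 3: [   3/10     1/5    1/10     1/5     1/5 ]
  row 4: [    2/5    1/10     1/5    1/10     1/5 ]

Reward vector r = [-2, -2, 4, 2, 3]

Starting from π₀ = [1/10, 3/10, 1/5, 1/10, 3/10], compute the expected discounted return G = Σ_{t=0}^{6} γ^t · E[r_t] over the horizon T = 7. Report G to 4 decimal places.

t=0: π = [0.1000, 0.3000, 0.2000, 0.1000, 0.3000], E[r] = 1.1000, γ^t·E[r] = 1.100000, running G = 1.100000
t=1: π = [0.3100, 0.1600, 0.1900, 0.1600, 0.1800], E[r] = 0.6800, γ^t·E[r] = 0.544000, running G = 1.644000
t=2: π = [0.2990, 0.1850, 0.1840, 0.1510, 0.1810], E[r] = 0.6130, γ^t·E[r] = 0.392320, running G = 2.036320
t=3: π = [0.2997, 0.1818, 0.1849, 0.1520, 0.1816], E[r] = 0.6254, γ^t·E[r] = 0.320205, running G = 2.356525
t=4: π = [0.2997, 0.1822, 0.1848, 0.1519, 0.1815], E[r] = 0.6238, γ^t·E[r] = 0.255521, running G = 2.612046
t=5: π = [0.2997, 0.1821, 0.1848, 0.1519, 0.1815], E[r] = 0.6240, γ^t·E[r] = 0.204474, running G = 2.816520
t=6: π = [0.2997, 0.1821, 0.1848, 0.1519, 0.1815], E[r] = 0.6240, γ^t·E[r] = 0.163575, running G = 2.980095

G = 2.9801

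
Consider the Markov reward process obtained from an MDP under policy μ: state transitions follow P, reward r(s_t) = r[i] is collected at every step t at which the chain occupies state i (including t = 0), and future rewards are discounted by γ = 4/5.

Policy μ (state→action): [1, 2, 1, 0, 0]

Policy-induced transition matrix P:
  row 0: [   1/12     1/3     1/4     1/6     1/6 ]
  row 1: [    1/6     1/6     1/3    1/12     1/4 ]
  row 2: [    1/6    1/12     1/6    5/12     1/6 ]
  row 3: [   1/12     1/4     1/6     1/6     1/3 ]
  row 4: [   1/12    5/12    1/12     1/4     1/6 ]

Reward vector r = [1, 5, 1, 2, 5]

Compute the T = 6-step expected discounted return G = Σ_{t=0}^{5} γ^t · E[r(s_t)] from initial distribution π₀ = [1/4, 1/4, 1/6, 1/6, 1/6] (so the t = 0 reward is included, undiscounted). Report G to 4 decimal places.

G = 11.0895

t=0: π = [0.2500, 0.2500, 0.1667, 0.1667, 0.1667], E[r] = 2.8333, γ^t·E[r] = 2.833333, running G = 2.833333
t=1: π = [0.1181, 0.2500, 0.2153, 0.2014, 0.2153], E[r] = 3.0625, γ^t·E[r] = 2.450000, running G = 5.283333
t=2: π = [0.1221, 0.2390, 0.2002, 0.2176, 0.2211], E[r] = 3.0579, γ^t·E[r] = 1.957037, running G = 7.240370
t=3: π = [0.1199, 0.2437, 0.1983, 0.2152, 0.2228], E[r] = 3.0815, γ^t·E[r] = 1.577753, running G = 8.818123
t=4: π = [0.1202, 0.2438, 0.1987, 0.2145, 0.2228], E[r] = 3.0810, γ^t·E[r] = 1.261985, running G = 10.080109
t=5: π = [0.1202, 0.2437, 0.1987, 0.2146, 0.2227], E[r] = 3.0804, γ^t·E[r] = 1.009388, running G = 11.089496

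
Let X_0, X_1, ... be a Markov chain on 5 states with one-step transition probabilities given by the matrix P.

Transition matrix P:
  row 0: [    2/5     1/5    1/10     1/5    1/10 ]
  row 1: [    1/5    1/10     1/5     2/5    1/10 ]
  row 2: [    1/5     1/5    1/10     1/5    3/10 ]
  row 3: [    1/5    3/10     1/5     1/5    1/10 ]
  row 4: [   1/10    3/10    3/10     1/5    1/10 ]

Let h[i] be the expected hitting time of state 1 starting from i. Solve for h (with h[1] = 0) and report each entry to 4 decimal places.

h = [4.2934, 0.0000, 4.2039, 3.8551, 3.8462]

First-step conditioning: h[1] = 0; for i ≠ 1, h[i] = 1 + Σ_k P[i][k]·h[k].
  h[0] = 1 + 2/5·h[0] + 1/10·h[2] + 1/5·h[3] + 1/10·h[4]
  h[2] = 1 + 1/5·h[0] + 1/10·h[2] + 1/5·h[3] + 3/10·h[4]
  h[3] = 1 + 1/5·h[0] + 1/5·h[2] + 1/5·h[3] + 1/10·h[4]
  h[4] = 1 + 1/10·h[0] + 3/10·h[2] + 1/5·h[3] + 1/10·h[4]
Solving the 4×4 linear system over states ≠ 1 gives exactly h = [2400/559, 0, 2350/559, 2155/559, 50/13] (h[1] = 0 is the target).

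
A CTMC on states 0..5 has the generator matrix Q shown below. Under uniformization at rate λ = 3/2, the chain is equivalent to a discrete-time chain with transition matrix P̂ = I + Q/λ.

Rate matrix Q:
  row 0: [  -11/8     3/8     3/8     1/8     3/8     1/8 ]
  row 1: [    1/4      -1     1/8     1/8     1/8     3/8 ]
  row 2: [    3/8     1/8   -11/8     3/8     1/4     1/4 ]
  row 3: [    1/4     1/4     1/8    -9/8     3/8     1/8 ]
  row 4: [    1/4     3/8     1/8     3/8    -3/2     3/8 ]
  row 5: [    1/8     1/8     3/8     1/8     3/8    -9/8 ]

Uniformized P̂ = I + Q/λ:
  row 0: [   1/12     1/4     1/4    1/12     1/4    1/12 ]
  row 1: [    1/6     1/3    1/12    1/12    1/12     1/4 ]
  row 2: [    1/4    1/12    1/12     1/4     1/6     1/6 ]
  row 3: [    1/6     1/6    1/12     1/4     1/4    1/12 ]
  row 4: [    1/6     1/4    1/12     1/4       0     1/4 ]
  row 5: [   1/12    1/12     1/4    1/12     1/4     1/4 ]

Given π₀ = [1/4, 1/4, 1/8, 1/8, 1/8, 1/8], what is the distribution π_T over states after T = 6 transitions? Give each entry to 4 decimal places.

π = [0.1502, 0.1988, 0.1395, 0.1607, 0.1642, 0.1866]

t=0: π = [0.2500, 0.2500, 0.1250, 0.1250, 0.1250, 0.1250]
t=1: π = [0.1458, 0.2188, 0.1458, 0.1458, 0.1667, 0.1771]
t=2: π = [0.1519, 0.2023, 0.1372, 0.1597, 0.1597, 0.1892]
t=3: π = [0.1497, 0.1991, 0.1402, 0.1594, 0.1649, 0.1866]
t=4: π = [0.1503, 0.1988, 0.1394, 0.1608, 0.1639, 0.1868]
t=5: π = [0.1502, 0.1988, 0.1395, 0.1607, 0.1643, 0.1865]
t=6: π = [0.1502, 0.1988, 0.1395, 0.1607, 0.1642, 0.1866]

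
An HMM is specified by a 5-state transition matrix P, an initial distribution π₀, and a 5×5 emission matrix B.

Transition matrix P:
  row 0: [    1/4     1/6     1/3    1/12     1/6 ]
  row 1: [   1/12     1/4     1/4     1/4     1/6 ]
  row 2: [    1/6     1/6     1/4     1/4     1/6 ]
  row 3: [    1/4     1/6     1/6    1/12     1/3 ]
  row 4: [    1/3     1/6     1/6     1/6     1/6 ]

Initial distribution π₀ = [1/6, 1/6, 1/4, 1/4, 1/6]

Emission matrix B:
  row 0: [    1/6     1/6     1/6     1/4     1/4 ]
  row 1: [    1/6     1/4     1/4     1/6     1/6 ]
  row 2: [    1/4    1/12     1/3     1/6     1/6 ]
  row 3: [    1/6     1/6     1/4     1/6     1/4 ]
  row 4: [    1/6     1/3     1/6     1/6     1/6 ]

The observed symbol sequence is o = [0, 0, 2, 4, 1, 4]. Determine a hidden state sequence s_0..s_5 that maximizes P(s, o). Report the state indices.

t=0: δ = [2.778e-02, 2.778e-02, 6.250e-02, 4.167e-02, 2.778e-02]  (obs o_0=0)
t=1: δ = [1.736e-03, 1.736e-03, 3.906e-03, 2.604e-03, 2.315e-03]  ψ = [2, 2, 2, 2, 3]  (obs o_1=0)
t=2: δ = [1.286e-04, 1.628e-04, 3.255e-04, 2.441e-04, 1.447e-04]  ψ = [4, 2, 2, 2, 3]  (obs o_2=2)
t=3: δ = [1.526e-05, 9.042e-06, 1.356e-05, 2.035e-05, 1.356e-05]  ψ = [3, 2, 2, 2, 3]  (obs o_3=4)
t=4: δ = [8.477e-07, 8.477e-07, 4.239e-07, 5.651e-07, 2.261e-06]  ψ = [3, 3, 0, 2, 3]  (obs o_4=1)
t=5: δ = [1.884e-07, 6.279e-08, 6.279e-08, 9.419e-08, 6.279e-08]  ψ = [4, 4, 4, 4, 4]  (obs o_5=4)
backtrack: best end state = 0; path = [2, 2, 2, 3, 4, 0]

path = [2, 2, 2, 3, 4, 0]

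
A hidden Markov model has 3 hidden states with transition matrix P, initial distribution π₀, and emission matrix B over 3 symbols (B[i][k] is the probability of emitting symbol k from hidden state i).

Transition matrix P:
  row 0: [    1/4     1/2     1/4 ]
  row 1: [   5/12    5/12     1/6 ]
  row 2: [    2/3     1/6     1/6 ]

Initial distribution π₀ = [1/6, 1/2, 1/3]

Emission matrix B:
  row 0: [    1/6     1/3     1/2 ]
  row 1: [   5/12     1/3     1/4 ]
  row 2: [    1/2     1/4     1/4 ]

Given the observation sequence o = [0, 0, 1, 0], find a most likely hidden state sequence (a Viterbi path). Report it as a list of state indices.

path = [1, 1, 0, 1]

t=0: δ = [2.778e-02, 2.083e-01, 1.667e-01]  (obs o_0=0)
t=1: δ = [1.852e-02, 3.617e-02, 1.736e-02]  ψ = [2, 1, 1]  (obs o_1=0)
t=2: δ = [5.023e-03, 5.023e-03, 1.507e-03]  ψ = [1, 1, 1]  (obs o_2=1)
t=3: δ = [3.489e-04, 1.047e-03, 6.279e-04]  ψ = [1, 0, 0]  (obs o_3=0)
backtrack: best end state = 1; path = [1, 1, 0, 1]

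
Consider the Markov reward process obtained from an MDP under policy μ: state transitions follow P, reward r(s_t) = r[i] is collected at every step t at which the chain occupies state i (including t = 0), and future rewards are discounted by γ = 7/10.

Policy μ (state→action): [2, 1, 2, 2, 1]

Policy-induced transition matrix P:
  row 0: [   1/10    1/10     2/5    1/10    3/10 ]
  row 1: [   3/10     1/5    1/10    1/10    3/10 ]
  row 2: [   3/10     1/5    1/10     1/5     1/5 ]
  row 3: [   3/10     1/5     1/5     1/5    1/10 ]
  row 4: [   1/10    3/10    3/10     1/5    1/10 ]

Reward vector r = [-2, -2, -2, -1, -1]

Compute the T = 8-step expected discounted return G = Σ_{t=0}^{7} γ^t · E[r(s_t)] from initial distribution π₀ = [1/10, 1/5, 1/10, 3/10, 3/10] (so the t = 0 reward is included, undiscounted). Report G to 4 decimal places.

G = -4.9192

t=0: π = [0.1000, 0.2000, 0.1000, 0.3000, 0.3000], E[r] = -1.4000, γ^t·E[r] = -1.400000, running G = -1.400000
t=1: π = [0.2200, 0.2200, 0.2200, 0.1700, 0.1700], E[r] = -1.6600, γ^t·E[r] = -1.162000, running G = -2.562000
t=2: π = [0.2220, 0.1950, 0.2170, 0.1560, 0.2100], E[r] = -1.6340, γ^t·E[r] = -0.800660, running G = -3.362660
t=3: π = [0.2136, 0.1988, 0.2242, 0.1583, 0.2051], E[r] = -1.6366, γ^t·E[r] = -0.561354, running G = -3.924014
t=4: π = [0.2163, 0.1992, 0.2209, 0.1588, 0.2049], E[r] = -1.6363, γ^t·E[r] = -0.392885, running G = -4.316899
t=5: π = [0.2158, 0.1989, 0.2217, 0.1585, 0.2052], E[r] = -1.6364, γ^t·E[r] = -0.275024, running G = -4.591923
t=6: π = [0.2158, 0.1989, 0.2216, 0.1585, 0.2051], E[r] = -1.6364, γ^t·E[r] = -0.192517, running G = -4.784440
t=7: π = [0.2158, 0.1989, 0.2216, 0.1585, 0.2051], E[r] = -1.6364, γ^t·E[r] = -0.134762, running G = -4.919201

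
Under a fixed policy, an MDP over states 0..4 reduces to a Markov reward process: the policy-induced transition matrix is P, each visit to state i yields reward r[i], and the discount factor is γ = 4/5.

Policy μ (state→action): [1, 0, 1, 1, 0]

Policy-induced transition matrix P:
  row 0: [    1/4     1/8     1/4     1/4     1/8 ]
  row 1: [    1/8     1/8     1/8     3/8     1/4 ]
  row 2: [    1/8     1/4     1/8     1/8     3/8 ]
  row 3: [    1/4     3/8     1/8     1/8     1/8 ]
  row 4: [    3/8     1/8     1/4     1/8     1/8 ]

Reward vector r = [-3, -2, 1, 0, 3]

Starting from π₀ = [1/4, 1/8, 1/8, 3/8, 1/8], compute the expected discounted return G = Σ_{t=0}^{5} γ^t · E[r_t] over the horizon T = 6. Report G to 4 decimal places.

G = -1.4695

t=0: π = [0.2500, 0.1250, 0.1250, 0.3750, 0.1250], E[r] = -0.5000, γ^t·E[r] = -0.500000, running G = -0.500000
t=1: π = [0.2344, 0.2344, 0.1719, 0.1875, 0.1719], E[r] = -0.4844, γ^t·E[r] = -0.387500, running G = -0.887500
t=2: π = [0.2207, 0.1934, 0.1758, 0.2129, 0.1973], E[r] = -0.2813, γ^t·E[r] = -0.180000, running G = -1.067500
t=3: π = [0.2285, 0.2002, 0.1772, 0.2009, 0.1931], E[r] = -0.3293, γ^t·E[r] = -0.168625, running G = -1.236125
t=4: π = [0.2270, 0.1974, 0.1777, 0.2036, 0.1943], E[r] = -0.3149, γ^t·E[r] = -0.129000, running G = -1.365125
t=5: π = [0.2274, 0.1981, 0.1777, 0.2027, 0.1941], E[r] = -0.3185, γ^t·E[r] = -0.104363, running G = -1.469488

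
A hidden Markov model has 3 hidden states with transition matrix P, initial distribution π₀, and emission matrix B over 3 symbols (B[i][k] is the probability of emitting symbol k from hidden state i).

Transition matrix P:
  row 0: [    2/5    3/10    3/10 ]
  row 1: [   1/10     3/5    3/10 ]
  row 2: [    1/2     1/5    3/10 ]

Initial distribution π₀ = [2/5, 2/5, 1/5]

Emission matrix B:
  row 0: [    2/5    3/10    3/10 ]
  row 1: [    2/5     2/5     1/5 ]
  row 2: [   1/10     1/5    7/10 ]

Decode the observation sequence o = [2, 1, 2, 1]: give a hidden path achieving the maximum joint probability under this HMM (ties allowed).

path = [2, 0, 2, 0]

t=0: δ = [1.200e-01, 8.000e-02, 1.400e-01]  (obs o_0=2)
t=1: δ = [2.100e-02, 1.920e-02, 8.400e-03]  ψ = [2, 1, 2]  (obs o_1=1)
t=2: δ = [2.520e-03, 2.304e-03, 4.410e-03]  ψ = [0, 1, 0]  (obs o_2=2)
t=3: δ = [6.615e-04, 5.530e-04, 2.646e-04]  ψ = [2, 1, 2]  (obs o_3=1)
backtrack: best end state = 0; path = [2, 0, 2, 0]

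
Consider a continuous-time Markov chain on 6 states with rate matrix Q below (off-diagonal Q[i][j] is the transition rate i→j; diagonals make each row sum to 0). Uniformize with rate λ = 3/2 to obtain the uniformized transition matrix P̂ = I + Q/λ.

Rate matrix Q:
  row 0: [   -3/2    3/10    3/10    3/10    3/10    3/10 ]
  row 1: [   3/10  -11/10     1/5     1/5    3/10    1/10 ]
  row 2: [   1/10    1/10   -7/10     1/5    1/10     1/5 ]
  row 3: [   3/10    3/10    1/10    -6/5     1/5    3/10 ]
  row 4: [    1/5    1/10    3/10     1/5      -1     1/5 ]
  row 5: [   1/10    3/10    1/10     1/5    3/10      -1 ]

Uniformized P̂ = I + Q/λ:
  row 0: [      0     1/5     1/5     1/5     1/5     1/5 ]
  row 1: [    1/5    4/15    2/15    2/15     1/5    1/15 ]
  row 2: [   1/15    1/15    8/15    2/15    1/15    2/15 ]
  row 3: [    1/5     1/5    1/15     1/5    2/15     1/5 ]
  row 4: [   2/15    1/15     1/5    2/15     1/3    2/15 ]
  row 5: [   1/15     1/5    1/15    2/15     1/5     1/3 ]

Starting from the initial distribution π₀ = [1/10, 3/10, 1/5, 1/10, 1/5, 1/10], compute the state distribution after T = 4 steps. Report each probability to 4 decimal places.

t=0: π = [0.1000, 0.3000, 0.2000, 0.1000, 0.2000, 0.1000]
t=1: π = [0.1267, 0.1667, 0.2200, 0.1467, 0.1933, 0.1467]
t=2: π = [0.1129, 0.1560, 0.2231, 0.1516, 0.1867, 0.1698]
t=3: π = [0.1126, 0.1558, 0.2211, 0.1510, 0.1850, 0.1745]
t=4: π = [0.1124, 0.1562, 0.2199, 0.1509, 0.1851, 0.1754]

π = [0.1124, 0.1562, 0.2199, 0.1509, 0.1851, 0.1754]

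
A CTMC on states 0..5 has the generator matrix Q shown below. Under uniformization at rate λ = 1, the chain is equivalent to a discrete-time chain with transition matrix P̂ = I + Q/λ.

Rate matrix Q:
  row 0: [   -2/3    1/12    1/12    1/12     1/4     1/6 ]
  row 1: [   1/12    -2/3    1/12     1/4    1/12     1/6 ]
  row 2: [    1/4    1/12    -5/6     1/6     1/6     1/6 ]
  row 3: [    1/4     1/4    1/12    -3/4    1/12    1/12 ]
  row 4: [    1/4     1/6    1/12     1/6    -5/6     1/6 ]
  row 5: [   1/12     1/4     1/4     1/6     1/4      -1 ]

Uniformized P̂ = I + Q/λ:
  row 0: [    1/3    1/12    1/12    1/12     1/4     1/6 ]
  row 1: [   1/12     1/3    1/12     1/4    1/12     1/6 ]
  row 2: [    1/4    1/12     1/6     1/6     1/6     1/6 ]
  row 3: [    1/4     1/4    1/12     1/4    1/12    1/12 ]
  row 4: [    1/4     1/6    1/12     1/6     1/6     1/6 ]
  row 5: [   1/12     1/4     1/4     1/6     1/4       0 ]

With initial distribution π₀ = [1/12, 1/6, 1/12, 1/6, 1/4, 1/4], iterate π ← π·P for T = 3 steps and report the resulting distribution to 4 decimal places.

t=0: π = [0.0833, 0.1667, 0.0833, 0.1667, 0.2500, 0.2500]
t=1: π = [0.1875, 0.2153, 0.1319, 0.1875, 0.1667, 0.1111]
t=2: π = [0.2112, 0.2008, 0.1128, 0.1846, 0.1580, 0.1325]
t=3: π = [0.2120, 0.1996, 0.1148, 0.1812, 0.1632, 0.1292]

π = [0.2120, 0.1996, 0.1148, 0.1812, 0.1632, 0.1292]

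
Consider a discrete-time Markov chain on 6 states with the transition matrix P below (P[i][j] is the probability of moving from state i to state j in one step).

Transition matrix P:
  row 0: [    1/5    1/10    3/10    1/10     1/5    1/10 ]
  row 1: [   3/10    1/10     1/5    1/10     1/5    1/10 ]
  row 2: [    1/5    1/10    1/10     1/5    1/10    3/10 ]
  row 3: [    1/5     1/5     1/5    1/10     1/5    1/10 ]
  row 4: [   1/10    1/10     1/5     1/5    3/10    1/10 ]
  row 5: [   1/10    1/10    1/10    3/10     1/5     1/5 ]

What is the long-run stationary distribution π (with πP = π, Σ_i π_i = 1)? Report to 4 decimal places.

Balance equations π_j = Σ_i π_i·P[i][j]:
  π_0 = 1/5·π_0 + 3/10·π_1 + 1/5·π_2 + 1/5·π_3 + 1/10·π_4 + 1/10·π_5
  π_1 = 1/10·π_0 + 1/10·π_1 + 1/10·π_2 + 1/5·π_3 + 1/10·π_4 + 1/10·π_5
  π_2 = 3/10·π_0 + 1/5·π_1 + 1/10·π_2 + 1/5·π_3 + 1/5·π_4 + 1/10·π_5
  π_3 = 1/10·π_0 + 1/10·π_1 + 1/5·π_2 + 1/10·π_3 + 1/5·π_4 + 3/10·π_5
  π_4 = 1/5·π_0 + 1/5·π_1 + 1/10·π_2 + 1/5·π_3 + 3/10·π_4 + 1/5·π_5
  normalize: π_0 + π_1 + π_2 + π_3 + π_4 + π_5 = 1
Solving the linear system gives exactly π = [457/2592, 101/864, 53/288, 73/432, 523/2592, 197/1296].

π = [0.1763, 0.1169, 0.1840, 0.1690, 0.2018, 0.1520]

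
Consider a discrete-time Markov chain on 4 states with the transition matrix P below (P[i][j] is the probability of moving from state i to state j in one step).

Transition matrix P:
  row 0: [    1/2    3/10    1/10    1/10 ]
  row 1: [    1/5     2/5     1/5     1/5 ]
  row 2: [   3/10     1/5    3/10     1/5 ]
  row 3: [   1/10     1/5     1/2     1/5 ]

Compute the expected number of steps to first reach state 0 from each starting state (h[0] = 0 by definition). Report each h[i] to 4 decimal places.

First-step conditioning: h[0] = 0; for i ≠ 0, h[i] = 1 + Σ_k P[i][k]·h[k].
  h[1] = 1 + 2/5·h[1] + 1/5·h[2] + 1/5·h[3]
  h[2] = 1 + 1/5·h[1] + 3/10·h[2] + 1/5·h[3]
  h[3] = 1 + 1/5·h[1] + 1/2·h[2] + 1/5·h[3]
Solving the 3×3 linear system over states ≠ 0 gives exactly h = [0, 225/47, 200/47, 240/47] (h[0] = 0 is the target).

h = [0.0000, 4.7872, 4.2553, 5.1064]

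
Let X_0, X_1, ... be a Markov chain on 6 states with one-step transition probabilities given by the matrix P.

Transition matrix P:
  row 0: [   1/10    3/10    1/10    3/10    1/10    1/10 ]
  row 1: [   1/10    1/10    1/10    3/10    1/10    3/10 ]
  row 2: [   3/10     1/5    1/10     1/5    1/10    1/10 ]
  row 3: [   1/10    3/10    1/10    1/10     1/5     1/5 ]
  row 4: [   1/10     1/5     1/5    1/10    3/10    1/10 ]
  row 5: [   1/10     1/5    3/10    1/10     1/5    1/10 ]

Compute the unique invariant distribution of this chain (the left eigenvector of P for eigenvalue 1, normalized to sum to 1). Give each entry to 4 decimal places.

Balance equations π_j = Σ_i π_i·P[i][j]:
  π_0 = 1/10·π_0 + 1/10·π_1 + 3/10·π_2 + 1/10·π_3 + 1/10·π_4 + 1/10·π_5
  π_1 = 3/10·π_0 + 1/10·π_1 + 1/5·π_2 + 3/10·π_3 + 1/5·π_4 + 1/5·π_5
  π_2 = 1/10·π_0 + 1/10·π_1 + 1/10·π_2 + 1/10·π_3 + 1/5·π_4 + 3/10·π_5
  π_3 = 3/10·π_0 + 3/10·π_1 + 1/5·π_2 + 1/10·π_3 + 1/10·π_4 + 1/10·π_5
  π_4 = 1/10·π_0 + 1/10·π_1 + 1/10·π_2 + 1/5·π_3 + 3/10·π_4 + 1/5·π_5
  normalize: π_0 + π_1 + π_2 + π_3 + π_4 + π_5 = 1
Solving the linear system gives exactly π = [15917/122654, 25787/122654, 9129/61327, 11216/61327, 1471/8761, 9833/61327].

π = [0.1298, 0.2102, 0.1489, 0.1829, 0.1679, 0.1603]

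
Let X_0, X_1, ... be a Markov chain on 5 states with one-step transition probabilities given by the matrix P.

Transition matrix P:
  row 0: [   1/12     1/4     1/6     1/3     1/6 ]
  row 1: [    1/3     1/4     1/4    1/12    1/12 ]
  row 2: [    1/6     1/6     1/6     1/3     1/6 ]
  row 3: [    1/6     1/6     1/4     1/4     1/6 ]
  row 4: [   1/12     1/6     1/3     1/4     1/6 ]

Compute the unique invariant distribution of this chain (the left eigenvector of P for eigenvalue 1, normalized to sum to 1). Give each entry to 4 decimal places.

π = [0.1727, 0.1975, 0.2290, 0.2506, 0.1502]

Balance equations π_j = Σ_i π_i·P[i][j]:
  π_0 = 1/12·π_0 + 1/3·π_1 + 1/6·π_2 + 1/6·π_3 + 1/12·π_4
  π_1 = 1/4·π_0 + 1/4·π_1 + 1/6·π_2 + 1/6·π_3 + 1/6·π_4
  π_2 = 1/6·π_0 + 1/4·π_1 + 1/6·π_2 + 1/4·π_3 + 1/3·π_4
  π_3 = 1/3·π_0 + 1/12·π_1 + 1/3·π_2 + 1/4·π_3 + 1/4·π_4
  normalize: π_0 + π_1 + π_2 + π_3 + π_4 = 1
Solving the linear system gives exactly π = [292/1691, 334/1691, 265/1157, 5508/21983, 254/1691].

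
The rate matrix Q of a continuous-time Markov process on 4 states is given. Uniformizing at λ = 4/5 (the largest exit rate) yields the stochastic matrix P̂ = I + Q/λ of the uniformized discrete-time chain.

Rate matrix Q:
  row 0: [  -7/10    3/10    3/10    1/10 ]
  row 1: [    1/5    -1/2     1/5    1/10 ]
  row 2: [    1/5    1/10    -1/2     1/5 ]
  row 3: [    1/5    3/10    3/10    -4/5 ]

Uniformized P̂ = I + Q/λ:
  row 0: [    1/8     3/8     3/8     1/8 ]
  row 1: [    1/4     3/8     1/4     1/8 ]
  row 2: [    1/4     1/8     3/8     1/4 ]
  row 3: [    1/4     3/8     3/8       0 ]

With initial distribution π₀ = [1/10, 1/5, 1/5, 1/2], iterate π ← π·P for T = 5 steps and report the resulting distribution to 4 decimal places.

t=0: π = [0.1000, 0.2000, 0.2000, 0.5000]
t=1: π = [0.2375, 0.3250, 0.3500, 0.0875]
t=2: π = [0.2203, 0.2875, 0.3344, 0.1578]
t=3: π = [0.2225, 0.2914, 0.3391, 0.1471]
t=4: π = [0.2222, 0.2902, 0.3386, 0.1490]
t=5: π = [0.2222, 0.2904, 0.3387, 0.1487]

π = [0.2222, 0.2904, 0.3387, 0.1487]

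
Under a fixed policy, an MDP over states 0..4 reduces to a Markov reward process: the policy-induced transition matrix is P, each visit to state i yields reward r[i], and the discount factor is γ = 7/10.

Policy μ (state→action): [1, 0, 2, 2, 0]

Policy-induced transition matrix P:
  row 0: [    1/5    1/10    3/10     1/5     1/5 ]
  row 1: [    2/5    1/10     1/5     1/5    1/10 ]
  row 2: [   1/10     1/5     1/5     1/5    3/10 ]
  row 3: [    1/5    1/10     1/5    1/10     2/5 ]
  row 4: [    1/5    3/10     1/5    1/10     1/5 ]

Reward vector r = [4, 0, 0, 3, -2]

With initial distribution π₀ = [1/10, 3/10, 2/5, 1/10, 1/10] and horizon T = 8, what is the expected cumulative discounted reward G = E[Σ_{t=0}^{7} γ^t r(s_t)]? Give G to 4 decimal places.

t=0: π = [0.1000, 0.3000, 0.4000, 0.1000, 0.1000], E[r] = 0.5000, γ^t·E[r] = 0.500000, running G = 0.500000
t=1: π = [0.2200, 0.1600, 0.2100, 0.1800, 0.2300], E[r] = 0.9600, γ^t·E[r] = 0.672000, running G = 1.172000
t=2: π = [0.2110, 0.1670, 0.2220, 0.1590, 0.2410], E[r] = 0.8390, γ^t·E[r] = 0.411110, running G = 1.583110
t=3: π = [0.2112, 0.1704, 0.2211, 0.1600, 0.2373], E[r] = 0.8502, γ^t·E[r] = 0.291619, running G = 1.874729
t=4: π = [0.2120, 0.1696, 0.2211, 0.1603, 0.2371], E[r] = 0.8546, γ^t·E[r] = 0.205177, running G = 2.079906
t=5: π = [0.2118, 0.1695, 0.2212, 0.1603, 0.2372], E[r] = 0.8536, γ^t·E[r] = 0.143463, running G = 2.223369
t=6: π = [0.2118, 0.1696, 0.2212, 0.1603, 0.2372], E[r] = 0.8535, γ^t·E[r] = 0.100409, running G = 2.323777
t=7: π = [0.2118, 0.1696, 0.2212, 0.1603, 0.2372], E[r] = 0.8535, γ^t·E[r] = 0.070290, running G = 2.394067

G = 2.3941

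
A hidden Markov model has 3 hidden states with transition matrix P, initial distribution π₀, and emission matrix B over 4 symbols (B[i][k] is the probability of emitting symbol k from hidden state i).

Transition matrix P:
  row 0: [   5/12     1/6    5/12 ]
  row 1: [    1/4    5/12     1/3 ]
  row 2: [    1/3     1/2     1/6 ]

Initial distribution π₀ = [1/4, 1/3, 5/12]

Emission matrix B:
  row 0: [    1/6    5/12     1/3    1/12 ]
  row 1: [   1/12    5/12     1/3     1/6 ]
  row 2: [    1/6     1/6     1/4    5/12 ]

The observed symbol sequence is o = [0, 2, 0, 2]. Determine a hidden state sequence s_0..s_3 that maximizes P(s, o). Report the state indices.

t=0: δ = [4.167e-02, 2.778e-02, 6.944e-02]  (obs o_0=0)
t=1: δ = [7.716e-03, 1.157e-02, 4.340e-03]  ψ = [2, 2, 0]  (obs o_1=2)
t=2: δ = [5.358e-04, 4.019e-04, 6.430e-04]  ψ = [0, 1, 1]  (obs o_2=0)
t=3: δ = [7.442e-05, 1.072e-04, 5.582e-05]  ψ = [0, 2, 0]  (obs o_3=2)
backtrack: best end state = 1; path = [2, 1, 2, 1]

path = [2, 1, 2, 1]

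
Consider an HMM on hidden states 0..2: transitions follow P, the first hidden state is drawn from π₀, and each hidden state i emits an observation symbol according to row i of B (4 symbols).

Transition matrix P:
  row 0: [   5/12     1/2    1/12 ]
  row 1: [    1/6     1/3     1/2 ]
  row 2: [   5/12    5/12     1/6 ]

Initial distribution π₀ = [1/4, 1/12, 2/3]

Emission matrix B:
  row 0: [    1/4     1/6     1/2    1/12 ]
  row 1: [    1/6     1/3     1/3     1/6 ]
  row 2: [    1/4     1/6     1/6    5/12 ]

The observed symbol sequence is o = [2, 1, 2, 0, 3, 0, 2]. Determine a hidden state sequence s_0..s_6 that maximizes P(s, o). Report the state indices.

t=0: δ = [1.250e-01, 2.778e-02, 1.111e-01]  (obs o_0=2)
t=1: δ = [8.681e-03, 2.083e-02, 3.086e-03]  ψ = [0, 0, 2]  (obs o_1=1)
t=2: δ = [1.808e-03, 2.315e-03, 1.736e-03]  ψ = [0, 1, 1]  (obs o_2=2)
t=3: δ = [1.884e-04, 1.507e-04, 2.894e-04]  ψ = [0, 0, 1]  (obs o_3=0)
t=4: δ = [1.005e-05, 2.009e-05, 3.140e-05]  ψ = [2, 2, 1]  (obs o_4=3)
t=5: δ = [3.270e-06, 2.180e-06, 2.512e-06]  ψ = [2, 2, 1]  (obs o_5=0)
t=6: δ = [6.814e-07, 5.451e-07, 1.817e-07]  ψ = [0, 0, 1]  (obs o_6=2)
backtrack: best end state = 0; path = [0, 0, 0, 1, 2, 0, 0]

path = [0, 0, 0, 1, 2, 0, 0]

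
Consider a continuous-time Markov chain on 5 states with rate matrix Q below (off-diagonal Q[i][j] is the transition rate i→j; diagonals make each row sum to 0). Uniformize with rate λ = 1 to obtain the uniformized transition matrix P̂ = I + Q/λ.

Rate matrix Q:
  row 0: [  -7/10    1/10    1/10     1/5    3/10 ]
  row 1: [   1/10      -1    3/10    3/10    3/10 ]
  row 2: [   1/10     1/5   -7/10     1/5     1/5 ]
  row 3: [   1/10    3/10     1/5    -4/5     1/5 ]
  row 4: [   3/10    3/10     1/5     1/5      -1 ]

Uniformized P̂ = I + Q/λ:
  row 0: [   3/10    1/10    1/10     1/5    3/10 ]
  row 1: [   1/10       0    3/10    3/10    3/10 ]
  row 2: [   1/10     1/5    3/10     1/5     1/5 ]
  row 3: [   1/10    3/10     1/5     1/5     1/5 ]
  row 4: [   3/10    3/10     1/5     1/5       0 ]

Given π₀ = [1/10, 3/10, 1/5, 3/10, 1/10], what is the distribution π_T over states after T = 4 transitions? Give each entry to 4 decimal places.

t=0: π = [0.1000, 0.3000, 0.2000, 0.3000, 0.1000]
t=1: π = [0.1400, 0.1700, 0.2400, 0.2300, 0.2200]
t=2: π = [0.1720, 0.1970, 0.2270, 0.2170, 0.1870]
t=3: π = [0.1718, 0.1838, 0.2252, 0.2197, 0.1995]
t=4: π = [0.1743, 0.1880, 0.2237, 0.2184, 0.1957]

π = [0.1743, 0.1880, 0.2237, 0.2184, 0.1957]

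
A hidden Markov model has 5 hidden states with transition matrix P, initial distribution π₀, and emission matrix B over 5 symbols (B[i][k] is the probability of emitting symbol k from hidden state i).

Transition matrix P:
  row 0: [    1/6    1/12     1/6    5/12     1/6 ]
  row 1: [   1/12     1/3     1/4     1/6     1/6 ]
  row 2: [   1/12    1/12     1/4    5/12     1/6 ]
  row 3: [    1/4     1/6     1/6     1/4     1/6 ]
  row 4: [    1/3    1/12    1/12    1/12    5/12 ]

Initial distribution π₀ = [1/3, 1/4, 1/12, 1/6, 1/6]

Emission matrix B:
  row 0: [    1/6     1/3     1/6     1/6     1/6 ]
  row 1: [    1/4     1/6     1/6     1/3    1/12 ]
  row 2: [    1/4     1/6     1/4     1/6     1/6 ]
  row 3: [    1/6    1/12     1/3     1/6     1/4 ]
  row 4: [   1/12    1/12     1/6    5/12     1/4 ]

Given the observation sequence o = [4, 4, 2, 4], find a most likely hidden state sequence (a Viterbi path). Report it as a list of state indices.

path = [4, 4, 4, 4]

t=0: δ = [5.556e-02, 2.083e-02, 1.389e-02, 4.167e-02, 4.167e-02]  (obs o_0=4)
t=1: δ = [2.315e-03, 5.787e-04, 1.543e-03, 5.787e-03, 4.340e-03]  ψ = [4, 1, 0, 0, 4]  (obs o_1=4)
t=2: δ = [2.411e-04, 1.608e-04, 2.411e-04, 4.823e-04, 3.014e-04]  ψ = [3, 3, 3, 3, 4]  (obs o_2=2)
t=3: δ = [2.009e-05, 6.698e-06, 1.340e-05, 3.014e-05, 3.140e-05]  ψ = [3, 3, 3, 3, 4]  (obs o_3=4)
backtrack: best end state = 4; path = [4, 4, 4, 4]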